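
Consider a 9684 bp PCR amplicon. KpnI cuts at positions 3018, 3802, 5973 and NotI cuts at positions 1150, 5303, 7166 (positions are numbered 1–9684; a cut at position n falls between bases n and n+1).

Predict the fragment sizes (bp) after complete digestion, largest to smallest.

2518, 1868, 1501, 1193, 1150, 784, 670 bp

Combined cut positions (sorted): 1150, 3018, 3802, 5303, 5973, 7166.
Linear molecule, 6 cuts → 7 fragments:
  1150 − 0 = 1150 bp
  3018 − 1150 = 1868 bp
  3802 − 3018 = 784 bp
  5303 − 3802 = 1501 bp
  5973 − 5303 = 670 bp
  7166 − 5973 = 1193 bp
  9684 − 7166 = 2518 bp
Sorted largest to smallest: 2518, 1868, 1501, 1193, 1150, 784, 670 bp.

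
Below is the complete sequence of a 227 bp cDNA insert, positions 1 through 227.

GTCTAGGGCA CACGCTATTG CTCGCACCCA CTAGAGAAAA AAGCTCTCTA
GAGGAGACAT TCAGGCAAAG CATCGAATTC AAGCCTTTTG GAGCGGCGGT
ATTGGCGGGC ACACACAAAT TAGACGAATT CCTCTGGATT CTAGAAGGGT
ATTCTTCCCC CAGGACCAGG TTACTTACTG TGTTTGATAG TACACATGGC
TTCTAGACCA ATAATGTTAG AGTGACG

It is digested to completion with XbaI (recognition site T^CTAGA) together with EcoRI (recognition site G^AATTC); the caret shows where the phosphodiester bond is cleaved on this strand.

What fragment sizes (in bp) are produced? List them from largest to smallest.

62, 51, 47, 28, 25, 14 bp

XbaI sites (TCTAGA) start at positions 47, 140, 202.
XbaI cuts after the first base of each site, so after positions 47, 140, 202.
EcoRI sites (GAATTC) start at positions 75, 126.
EcoRI cuts after the first base of each site, so after positions 75, 126.
Combined cut positions: 47, 75, 126, 140, 202.
Linear molecule, 5 cuts → 6 fragments:
  1–47 → 47 bp
  48–75 → 28 bp
  76–126 → 51 bp
  127–140 → 14 bp
  141–202 → 62 bp
  203–227 → 25 bp
Sorted largest to smallest: 62, 51, 47, 28, 25, 14 bp.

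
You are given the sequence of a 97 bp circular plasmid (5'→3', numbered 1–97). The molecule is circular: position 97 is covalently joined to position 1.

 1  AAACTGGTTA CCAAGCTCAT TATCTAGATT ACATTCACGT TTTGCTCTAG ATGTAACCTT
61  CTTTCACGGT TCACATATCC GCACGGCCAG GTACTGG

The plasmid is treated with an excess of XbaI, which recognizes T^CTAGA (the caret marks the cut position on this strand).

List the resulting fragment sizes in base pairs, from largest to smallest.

XbaI sites (TCTAGA) start at positions 23, 46.
XbaI cuts after the first base of each site, so after positions 23, 46.
Circular molecule, 2 cuts → 2 fragments:
  24–46 → 23 bp
  47–97 then 1–23 → 51 + 23 = 74 bp
Sorted largest to smallest: 74, 23 bp.

74, 23 bp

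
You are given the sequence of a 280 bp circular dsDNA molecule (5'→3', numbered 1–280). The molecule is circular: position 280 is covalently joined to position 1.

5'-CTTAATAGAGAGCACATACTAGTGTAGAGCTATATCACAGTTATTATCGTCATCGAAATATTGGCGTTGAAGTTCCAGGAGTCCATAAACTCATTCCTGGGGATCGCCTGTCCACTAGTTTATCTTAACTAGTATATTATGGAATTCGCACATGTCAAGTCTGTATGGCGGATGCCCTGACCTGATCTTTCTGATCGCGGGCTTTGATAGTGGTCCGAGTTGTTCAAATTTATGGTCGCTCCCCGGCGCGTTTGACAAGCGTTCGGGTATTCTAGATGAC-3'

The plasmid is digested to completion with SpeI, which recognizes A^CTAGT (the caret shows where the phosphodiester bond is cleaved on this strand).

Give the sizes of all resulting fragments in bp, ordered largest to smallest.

170, 96, 14 bp

SpeI sites (ACTAGT) start at positions 18, 114, 128.
SpeI cuts after the first base of each site, so after positions 18, 114, 128.
Circular molecule, 3 cuts → 3 fragments:
  19–114 → 96 bp
  115–128 → 14 bp
  129–280 then 1–18 → 152 + 18 = 170 bp
Sorted largest to smallest: 170, 96, 14 bp.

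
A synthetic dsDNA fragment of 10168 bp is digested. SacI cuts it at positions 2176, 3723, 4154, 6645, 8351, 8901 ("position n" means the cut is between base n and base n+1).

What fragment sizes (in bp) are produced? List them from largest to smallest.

Linear molecule, 6 cuts → 7 fragments:
  2176 − 0 = 2176 bp
  3723 − 2176 = 1547 bp
  4154 − 3723 = 431 bp
  6645 − 4154 = 2491 bp
  8351 − 6645 = 1706 bp
  8901 − 8351 = 550 bp
  10168 − 8901 = 1267 bp
Sorted largest to smallest: 2491, 2176, 1706, 1547, 1267, 550, 431 bp.

2491, 2176, 1706, 1547, 1267, 550, 431 bp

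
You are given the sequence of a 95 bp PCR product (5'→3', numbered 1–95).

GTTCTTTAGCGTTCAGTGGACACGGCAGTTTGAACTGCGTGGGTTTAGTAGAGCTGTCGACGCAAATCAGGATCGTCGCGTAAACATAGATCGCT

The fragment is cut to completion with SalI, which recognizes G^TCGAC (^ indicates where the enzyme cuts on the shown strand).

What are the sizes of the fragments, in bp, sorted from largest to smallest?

56, 39 bp

The SalI site (GTCGAC) starts at position 56.
SalI cuts after the first base of each site, so after position 56.
Linear molecule, 1 cut → 2 fragments:
  1–56 → 56 bp
  57–95 → 39 bp
Sorted largest to smallest: 56, 39 bp.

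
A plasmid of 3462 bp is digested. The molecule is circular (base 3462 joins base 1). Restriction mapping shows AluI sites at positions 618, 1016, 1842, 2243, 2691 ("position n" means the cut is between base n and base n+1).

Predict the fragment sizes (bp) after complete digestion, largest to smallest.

1389, 826, 448, 401, 398 bp

Circular molecule, 5 cuts → 5 fragments:
  1016 − 618 = 398 bp
  1842 − 1016 = 826 bp
  2243 − 1842 = 401 bp
  2691 − 2243 = 448 bp
  wrap: 3462 − 2691 + 618 = 1389 bp
Sorted largest to smallest: 1389, 826, 448, 401, 398 bp.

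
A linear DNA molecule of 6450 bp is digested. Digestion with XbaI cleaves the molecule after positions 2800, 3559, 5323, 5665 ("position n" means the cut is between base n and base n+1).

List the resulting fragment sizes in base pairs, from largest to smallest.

2800, 1764, 785, 759, 342 bp

Linear molecule, 4 cuts → 5 fragments:
  2800 − 0 = 2800 bp
  3559 − 2800 = 759 bp
  5323 − 3559 = 1764 bp
  5665 − 5323 = 342 bp
  6450 − 5665 = 785 bp
Sorted largest to smallest: 2800, 1764, 785, 759, 342 bp.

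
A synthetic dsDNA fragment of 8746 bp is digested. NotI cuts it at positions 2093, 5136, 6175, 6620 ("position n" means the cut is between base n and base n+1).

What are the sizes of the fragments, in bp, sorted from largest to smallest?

3043, 2126, 2093, 1039, 445 bp

Linear molecule, 4 cuts → 5 fragments:
  2093 − 0 = 2093 bp
  5136 − 2093 = 3043 bp
  6175 − 5136 = 1039 bp
  6620 − 6175 = 445 bp
  8746 − 6620 = 2126 bp
Sorted largest to smallest: 3043, 2126, 2093, 1039, 445 bp.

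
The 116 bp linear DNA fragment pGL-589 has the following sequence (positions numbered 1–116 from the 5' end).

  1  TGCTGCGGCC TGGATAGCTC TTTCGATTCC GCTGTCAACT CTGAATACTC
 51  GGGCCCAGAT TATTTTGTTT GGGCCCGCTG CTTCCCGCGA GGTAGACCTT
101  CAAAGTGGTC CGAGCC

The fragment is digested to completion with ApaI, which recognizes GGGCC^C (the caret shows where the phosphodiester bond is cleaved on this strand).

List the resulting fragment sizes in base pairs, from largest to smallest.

ApaI sites (GGGCCC) start at positions 51, 71.
ApaI cuts after base 5 of each site (before the last base), so after positions 55, 75.
Linear molecule, 2 cuts → 3 fragments:
  1–55 → 55 bp
  56–75 → 20 bp
  76–116 → 41 bp
Sorted largest to smallest: 55, 41, 20 bp.

55, 41, 20 bp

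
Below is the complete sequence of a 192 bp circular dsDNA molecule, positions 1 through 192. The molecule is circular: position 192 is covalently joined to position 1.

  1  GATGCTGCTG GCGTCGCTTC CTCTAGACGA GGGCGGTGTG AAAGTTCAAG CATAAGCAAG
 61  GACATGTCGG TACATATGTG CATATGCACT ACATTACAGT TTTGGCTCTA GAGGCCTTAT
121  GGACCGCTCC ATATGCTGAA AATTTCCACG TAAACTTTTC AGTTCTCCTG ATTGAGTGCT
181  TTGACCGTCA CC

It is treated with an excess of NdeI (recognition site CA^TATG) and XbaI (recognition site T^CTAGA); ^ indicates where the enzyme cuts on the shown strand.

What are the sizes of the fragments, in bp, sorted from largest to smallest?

83, 52, 25, 24, 8 bp

NdeI sites (CATATG) start at positions 73, 81, 130.
NdeI cuts after base 2 of each site, so after positions 74, 82, 131.
XbaI sites (TCTAGA) start at positions 22, 107.
XbaI cuts after the first base of each site, so after positions 22, 107.
Combined cut positions: 22, 74, 82, 107, 131.
Circular molecule, 5 cuts → 5 fragments:
  23–74 → 52 bp
  75–82 → 8 bp
  83–107 → 25 bp
  108–131 → 24 bp
  132–192 then 1–22 → 61 + 22 = 83 bp
Sorted largest to smallest: 83, 52, 25, 24, 8 bp.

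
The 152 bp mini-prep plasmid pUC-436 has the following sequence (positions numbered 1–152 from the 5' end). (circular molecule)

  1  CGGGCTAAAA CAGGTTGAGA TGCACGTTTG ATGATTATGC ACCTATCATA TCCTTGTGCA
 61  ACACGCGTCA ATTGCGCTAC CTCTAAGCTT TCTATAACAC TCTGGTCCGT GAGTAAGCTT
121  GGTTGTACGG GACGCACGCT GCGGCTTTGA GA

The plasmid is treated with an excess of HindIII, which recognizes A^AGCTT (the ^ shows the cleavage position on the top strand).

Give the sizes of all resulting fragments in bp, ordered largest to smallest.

122, 30 bp

HindIII sites (AAGCTT) start at positions 85, 115.
HindIII cuts after the first base of each site, so after positions 85, 115.
Circular molecule, 2 cuts → 2 fragments:
  86–115 → 30 bp
  116–152 then 1–85 → 37 + 85 = 122 bp
Sorted largest to smallest: 122, 30 bp.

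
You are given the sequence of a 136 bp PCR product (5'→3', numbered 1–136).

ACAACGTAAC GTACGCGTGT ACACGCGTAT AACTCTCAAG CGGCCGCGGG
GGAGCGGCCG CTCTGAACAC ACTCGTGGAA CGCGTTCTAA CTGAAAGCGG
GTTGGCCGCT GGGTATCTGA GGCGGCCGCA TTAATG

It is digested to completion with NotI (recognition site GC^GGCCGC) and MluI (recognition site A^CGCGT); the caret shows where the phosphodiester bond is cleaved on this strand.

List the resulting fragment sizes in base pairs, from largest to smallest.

NotI sites (GCGGCCGC) start at positions 40, 54, 122.
NotI cuts after base 2 of each site, so after positions 41, 55, 123.
MluI sites (ACGCGT) start at positions 13, 23, 80.
MluI cuts after the first base of each site, so after positions 13, 23, 80.
Combined cut positions: 13, 23, 41, 55, 80, 123.
Linear molecule, 6 cuts → 7 fragments:
  1–13 → 13 bp
  14–23 → 10 bp
  24–41 → 18 bp
  42–55 → 14 bp
  56–80 → 25 bp
  81–123 → 43 bp
  124–136 → 13 bp
Sorted largest to smallest: 43, 25, 18, 14, 13, 13, 10 bp.

43, 25, 18, 14, 13, 13, 10 bp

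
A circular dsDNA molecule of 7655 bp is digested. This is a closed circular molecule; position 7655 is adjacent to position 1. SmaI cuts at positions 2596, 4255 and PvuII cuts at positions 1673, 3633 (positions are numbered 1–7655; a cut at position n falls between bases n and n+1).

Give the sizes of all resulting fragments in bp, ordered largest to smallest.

Combined cut positions (sorted): 1673, 2596, 3633, 4255.
Circular molecule, 4 cuts → 4 fragments:
  2596 − 1673 = 923 bp
  3633 − 2596 = 1037 bp
  4255 − 3633 = 622 bp
  wrap: 7655 − 4255 + 1673 = 5073 bp
Sorted largest to smallest: 5073, 1037, 923, 622 bp.

5073, 1037, 923, 622 bp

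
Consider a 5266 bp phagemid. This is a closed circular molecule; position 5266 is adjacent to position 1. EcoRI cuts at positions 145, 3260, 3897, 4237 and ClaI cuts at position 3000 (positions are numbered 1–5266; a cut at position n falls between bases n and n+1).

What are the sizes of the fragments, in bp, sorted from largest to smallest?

2855, 1174, 637, 340, 260 bp

Combined cut positions (sorted): 145, 3000, 3260, 3897, 4237.
Circular molecule, 5 cuts → 5 fragments:
  3000 − 145 = 2855 bp
  3260 − 3000 = 260 bp
  3897 − 3260 = 637 bp
  4237 − 3897 = 340 bp
  wrap: 5266 − 4237 + 145 = 1174 bp
Sorted largest to smallest: 2855, 1174, 637, 340, 260 bp.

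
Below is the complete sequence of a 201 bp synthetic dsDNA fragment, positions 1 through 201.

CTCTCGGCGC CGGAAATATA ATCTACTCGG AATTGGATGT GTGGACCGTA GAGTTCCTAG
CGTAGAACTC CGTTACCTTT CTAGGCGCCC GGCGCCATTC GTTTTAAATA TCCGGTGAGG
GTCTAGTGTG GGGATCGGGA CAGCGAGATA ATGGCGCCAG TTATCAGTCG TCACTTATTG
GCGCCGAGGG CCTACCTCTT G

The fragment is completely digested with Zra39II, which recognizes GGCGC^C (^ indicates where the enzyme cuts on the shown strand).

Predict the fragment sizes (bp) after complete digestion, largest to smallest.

Zra39II sites (GGCGCC) start at positions 6, 84, 91, 153, 180.
Zra39II cuts after base 5 of each site (before the last base), so after positions 10, 88, 95, 157, 184.
Linear molecule, 5 cuts → 6 fragments:
  1–10 → 10 bp
  11–88 → 78 bp
  89–95 → 7 bp
  96–157 → 62 bp
  158–184 → 27 bp
  185–201 → 17 bp
Sorted largest to smallest: 78, 62, 27, 17, 10, 7 bp.

78, 62, 27, 17, 10, 7 bp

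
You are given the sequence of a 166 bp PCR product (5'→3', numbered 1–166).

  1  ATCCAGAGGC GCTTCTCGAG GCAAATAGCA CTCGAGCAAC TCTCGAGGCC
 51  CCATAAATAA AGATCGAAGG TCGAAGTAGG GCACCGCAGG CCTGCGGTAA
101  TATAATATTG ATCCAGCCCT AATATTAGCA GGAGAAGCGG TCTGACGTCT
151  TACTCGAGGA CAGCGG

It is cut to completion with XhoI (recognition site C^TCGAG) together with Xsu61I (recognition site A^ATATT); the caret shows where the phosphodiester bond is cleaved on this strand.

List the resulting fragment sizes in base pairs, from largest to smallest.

62, 32, 17, 16, 15, 13, 11 bp

XhoI sites (CTCGAG) start at positions 15, 31, 42, 153.
XhoI cuts after the first base of each site, so after positions 15, 31, 42, 153.
Xsu61I sites (AATATT) start at positions 104, 121.
Xsu61I cuts after the first base of each site, so after positions 104, 121.
Combined cut positions: 15, 31, 42, 104, 121, 153.
Linear molecule, 6 cuts → 7 fragments:
  1–15 → 15 bp
  16–31 → 16 bp
  32–42 → 11 bp
  43–104 → 62 bp
  105–121 → 17 bp
  122–153 → 32 bp
  154–166 → 13 bp
Sorted largest to smallest: 62, 32, 17, 16, 15, 13, 11 bp.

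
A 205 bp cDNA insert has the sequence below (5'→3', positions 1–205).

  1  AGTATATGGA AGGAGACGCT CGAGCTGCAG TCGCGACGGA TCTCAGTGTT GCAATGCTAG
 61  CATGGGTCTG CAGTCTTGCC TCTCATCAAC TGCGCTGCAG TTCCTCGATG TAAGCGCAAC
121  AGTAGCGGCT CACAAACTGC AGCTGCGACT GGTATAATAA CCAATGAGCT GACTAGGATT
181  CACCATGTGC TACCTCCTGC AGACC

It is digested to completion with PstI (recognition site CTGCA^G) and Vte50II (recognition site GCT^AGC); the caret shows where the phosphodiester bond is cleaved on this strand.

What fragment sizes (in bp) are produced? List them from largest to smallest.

60, 42, 29, 29, 27, 14, 4 bp

PstI sites (CTGCAG) start at positions 25, 68, 95, 137, 197.
PstI cuts after base 5 of each site (before the last base), so after positions 29, 72, 99, 141, 201.
The Vte50II site (GCTAGC) starts at position 56.
Vte50II cuts after base 3 of each site, so after position 58.
Combined cut positions: 29, 58, 72, 99, 141, 201.
Linear molecule, 6 cuts → 7 fragments:
  1–29 → 29 bp
  30–58 → 29 bp
  59–72 → 14 bp
  73–99 → 27 bp
  100–141 → 42 bp
  142–201 → 60 bp
  202–205 → 4 bp
Sorted largest to smallest: 60, 42, 29, 29, 27, 14, 4 bp.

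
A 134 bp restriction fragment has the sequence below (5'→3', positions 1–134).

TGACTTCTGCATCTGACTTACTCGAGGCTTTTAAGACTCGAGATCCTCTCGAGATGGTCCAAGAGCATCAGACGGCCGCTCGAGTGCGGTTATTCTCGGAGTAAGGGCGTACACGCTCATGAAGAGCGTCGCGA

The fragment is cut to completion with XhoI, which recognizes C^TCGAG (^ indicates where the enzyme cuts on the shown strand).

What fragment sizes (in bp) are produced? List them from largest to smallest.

55, 31, 21, 16, 11 bp

XhoI sites (CTCGAG) start at positions 21, 37, 48, 79.
XhoI cuts after the first base of each site, so after positions 21, 37, 48, 79.
Linear molecule, 4 cuts → 5 fragments:
  1–21 → 21 bp
  22–37 → 16 bp
  38–48 → 11 bp
  49–79 → 31 bp
  80–134 → 55 bp
Sorted largest to smallest: 55, 31, 21, 16, 11 bp.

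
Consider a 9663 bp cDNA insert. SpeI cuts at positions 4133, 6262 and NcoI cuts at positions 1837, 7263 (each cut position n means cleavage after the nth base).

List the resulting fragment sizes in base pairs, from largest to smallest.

Combined cut positions (sorted): 1837, 4133, 6262, 7263.
Linear molecule, 4 cuts → 5 fragments:
  1837 − 0 = 1837 bp
  4133 − 1837 = 2296 bp
  6262 − 4133 = 2129 bp
  7263 − 6262 = 1001 bp
  9663 − 7263 = 2400 bp
Sorted largest to smallest: 2400, 2296, 2129, 1837, 1001 bp.

2400, 2296, 2129, 1837, 1001 bp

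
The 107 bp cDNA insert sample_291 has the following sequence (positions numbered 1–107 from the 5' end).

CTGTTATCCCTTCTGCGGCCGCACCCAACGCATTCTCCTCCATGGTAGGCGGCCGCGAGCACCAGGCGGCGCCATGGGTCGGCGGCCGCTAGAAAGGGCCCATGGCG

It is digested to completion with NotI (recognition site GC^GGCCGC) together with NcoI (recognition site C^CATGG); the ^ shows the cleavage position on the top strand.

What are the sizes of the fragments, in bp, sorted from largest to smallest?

24, 22, 17, 16, 11, 10, 7 bp

NotI sites (GCGGCCGC) start at positions 15, 49, 82.
NotI cuts after base 2 of each site, so after positions 16, 50, 83.
NcoI sites (CCATGG) start at positions 40, 72, 100.
NcoI cuts after the first base of each site, so after positions 40, 72, 100.
Combined cut positions: 16, 40, 50, 72, 83, 100.
Linear molecule, 6 cuts → 7 fragments:
  1–16 → 16 bp
  17–40 → 24 bp
  41–50 → 10 bp
  51–72 → 22 bp
  73–83 → 11 bp
  84–100 → 17 bp
  101–107 → 7 bp
Sorted largest to smallest: 24, 22, 17, 16, 11, 10, 7 bp.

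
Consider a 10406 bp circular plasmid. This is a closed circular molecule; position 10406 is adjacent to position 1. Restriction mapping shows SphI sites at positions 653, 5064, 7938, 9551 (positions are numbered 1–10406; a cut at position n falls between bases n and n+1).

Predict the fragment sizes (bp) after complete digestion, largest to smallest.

Circular molecule, 4 cuts → 4 fragments:
  5064 − 653 = 4411 bp
  7938 − 5064 = 2874 bp
  9551 − 7938 = 1613 bp
  wrap: 10406 − 9551 + 653 = 1508 bp
Sorted largest to smallest: 4411, 2874, 1613, 1508 bp.

4411, 2874, 1613, 1508 bp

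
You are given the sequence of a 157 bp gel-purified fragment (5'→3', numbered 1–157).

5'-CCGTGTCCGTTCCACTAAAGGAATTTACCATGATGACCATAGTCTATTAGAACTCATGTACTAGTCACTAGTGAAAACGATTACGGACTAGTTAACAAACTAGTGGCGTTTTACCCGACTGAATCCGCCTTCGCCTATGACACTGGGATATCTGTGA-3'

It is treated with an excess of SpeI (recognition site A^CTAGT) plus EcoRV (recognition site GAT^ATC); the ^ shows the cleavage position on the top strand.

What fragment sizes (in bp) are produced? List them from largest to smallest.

60, 50, 20, 12, 8, 7 bp

SpeI sites (ACTAGT) start at positions 60, 67, 87, 99.
SpeI cuts after the first base of each site, so after positions 60, 67, 87, 99.
The EcoRV site (GATATC) starts at position 147.
EcoRV cuts after base 3 of each site, so after position 149.
Combined cut positions: 60, 67, 87, 99, 149.
Linear molecule, 5 cuts → 6 fragments:
  1–60 → 60 bp
  61–67 → 7 bp
  68–87 → 20 bp
  88–99 → 12 bp
  100–149 → 50 bp
  150–157 → 8 bp
Sorted largest to smallest: 60, 50, 20, 12, 8, 7 bp.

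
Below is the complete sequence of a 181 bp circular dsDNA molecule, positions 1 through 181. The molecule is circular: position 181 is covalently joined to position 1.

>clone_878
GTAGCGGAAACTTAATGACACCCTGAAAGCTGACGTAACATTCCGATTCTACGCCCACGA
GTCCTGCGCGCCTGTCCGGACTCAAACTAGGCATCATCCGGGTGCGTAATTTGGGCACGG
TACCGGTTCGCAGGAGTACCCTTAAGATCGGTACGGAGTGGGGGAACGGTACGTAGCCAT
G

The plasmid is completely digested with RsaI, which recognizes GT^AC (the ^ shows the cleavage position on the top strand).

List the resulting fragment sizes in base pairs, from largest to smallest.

132, 18, 16, 15 bp

RsaI sites (GTAC) start at positions 120, 136, 151, 169.
RsaI cuts after base 2 of each site, so after positions 121, 137, 152, 170.
Circular molecule, 4 cuts → 4 fragments:
  122–137 → 16 bp
  138–152 → 15 bp
  153–170 → 18 bp
  171–181 then 1–121 → 11 + 121 = 132 bp
Sorted largest to smallest: 132, 18, 16, 15 bp.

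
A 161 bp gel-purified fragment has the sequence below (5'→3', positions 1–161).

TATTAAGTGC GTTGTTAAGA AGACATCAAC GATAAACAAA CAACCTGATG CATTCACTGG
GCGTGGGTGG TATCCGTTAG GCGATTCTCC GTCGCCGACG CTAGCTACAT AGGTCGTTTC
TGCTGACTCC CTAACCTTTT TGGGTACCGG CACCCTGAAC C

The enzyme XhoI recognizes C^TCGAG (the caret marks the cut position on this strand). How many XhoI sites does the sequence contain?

0

No occurrence of CTCGAG is present in the sequence.
XhoI does not cut: 0 sites.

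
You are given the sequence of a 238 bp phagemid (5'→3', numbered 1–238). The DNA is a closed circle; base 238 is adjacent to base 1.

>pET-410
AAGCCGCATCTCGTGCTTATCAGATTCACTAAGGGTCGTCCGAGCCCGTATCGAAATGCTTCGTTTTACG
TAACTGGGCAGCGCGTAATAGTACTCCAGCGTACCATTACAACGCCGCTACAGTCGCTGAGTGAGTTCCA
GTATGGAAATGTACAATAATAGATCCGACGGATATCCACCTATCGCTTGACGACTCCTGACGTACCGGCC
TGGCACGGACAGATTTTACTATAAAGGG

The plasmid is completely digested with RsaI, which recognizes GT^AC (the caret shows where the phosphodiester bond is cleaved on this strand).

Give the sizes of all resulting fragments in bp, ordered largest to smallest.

RsaI sites (GTAC) start at positions 91, 101, 151, 202.
RsaI cuts after base 2 of each site, so after positions 92, 102, 152, 203.
Circular molecule, 4 cuts → 4 fragments:
  93–102 → 10 bp
  103–152 → 50 bp
  153–203 → 51 bp
  204–238 then 1–92 → 35 + 92 = 127 bp
Sorted largest to smallest: 127, 51, 50, 10 bp.

127, 51, 50, 10 bp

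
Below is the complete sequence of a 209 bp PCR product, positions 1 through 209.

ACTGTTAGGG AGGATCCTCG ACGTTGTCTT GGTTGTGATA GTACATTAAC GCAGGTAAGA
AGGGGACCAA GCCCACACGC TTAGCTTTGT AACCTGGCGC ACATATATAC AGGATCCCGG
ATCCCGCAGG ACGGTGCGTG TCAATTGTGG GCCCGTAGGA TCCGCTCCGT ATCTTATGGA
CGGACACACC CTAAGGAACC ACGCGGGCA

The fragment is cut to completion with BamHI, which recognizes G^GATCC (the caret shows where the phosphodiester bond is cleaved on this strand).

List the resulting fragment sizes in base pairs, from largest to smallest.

100, 51, 39, 12, 7 bp

BamHI sites (GGATCC) start at positions 12, 112, 119, 158.
BamHI cuts after the first base of each site, so after positions 12, 112, 119, 158.
Linear molecule, 4 cuts → 5 fragments:
  1–12 → 12 bp
  13–112 → 100 bp
  113–119 → 7 bp
  120–158 → 39 bp
  159–209 → 51 bp
Sorted largest to smallest: 100, 51, 39, 12, 7 bp.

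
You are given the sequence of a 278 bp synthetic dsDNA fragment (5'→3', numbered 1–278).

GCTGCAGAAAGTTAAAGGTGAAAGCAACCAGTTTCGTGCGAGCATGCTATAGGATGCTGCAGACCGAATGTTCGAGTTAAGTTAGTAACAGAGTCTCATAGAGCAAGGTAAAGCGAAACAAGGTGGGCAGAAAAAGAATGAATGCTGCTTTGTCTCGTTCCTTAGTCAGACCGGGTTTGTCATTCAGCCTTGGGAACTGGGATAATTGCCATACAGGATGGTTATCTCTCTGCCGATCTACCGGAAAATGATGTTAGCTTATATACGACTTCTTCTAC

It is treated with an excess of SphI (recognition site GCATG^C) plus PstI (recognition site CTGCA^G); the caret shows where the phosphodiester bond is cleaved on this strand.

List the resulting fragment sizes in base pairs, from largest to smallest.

The SphI site (GCATGC) starts at position 42.
SphI cuts after base 5 of each site (before the last base), so after position 46.
PstI sites (CTGCAG) start at positions 2, 57.
PstI cuts after base 5 of each site (before the last base), so after positions 6, 61.
Combined cut positions: 6, 46, 61.
Linear molecule, 3 cuts → 4 fragments:
  1–6 → 6 bp
  7–46 → 40 bp
  47–61 → 15 bp
  62–278 → 217 bp
Sorted largest to smallest: 217, 40, 15, 6 bp.

217, 40, 15, 6 bp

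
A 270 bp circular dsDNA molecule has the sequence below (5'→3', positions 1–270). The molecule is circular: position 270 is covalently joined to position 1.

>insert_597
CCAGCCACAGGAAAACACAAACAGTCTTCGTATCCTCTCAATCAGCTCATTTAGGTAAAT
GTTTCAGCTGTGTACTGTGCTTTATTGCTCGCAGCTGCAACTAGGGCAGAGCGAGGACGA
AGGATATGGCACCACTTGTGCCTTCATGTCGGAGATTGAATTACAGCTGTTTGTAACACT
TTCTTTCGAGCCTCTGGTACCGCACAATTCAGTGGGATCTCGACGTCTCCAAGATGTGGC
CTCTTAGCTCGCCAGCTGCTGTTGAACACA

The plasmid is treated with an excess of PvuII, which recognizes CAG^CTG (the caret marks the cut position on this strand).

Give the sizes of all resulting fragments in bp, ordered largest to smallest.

PvuII sites (CAGCTG) start at positions 65, 92, 164, 253.
PvuII cuts after base 3 of each site, so after positions 67, 94, 166, 255.
Circular molecule, 4 cuts → 4 fragments:
  68–94 → 27 bp
  95–166 → 72 bp
  167–255 → 89 bp
  256–270 then 1–67 → 15 + 67 = 82 bp
Sorted largest to smallest: 89, 82, 72, 27 bp.

89, 82, 72, 27 bp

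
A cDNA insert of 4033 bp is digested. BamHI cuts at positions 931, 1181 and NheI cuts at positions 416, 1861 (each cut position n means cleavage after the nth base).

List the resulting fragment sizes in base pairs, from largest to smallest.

Combined cut positions (sorted): 416, 931, 1181, 1861.
Linear molecule, 4 cuts → 5 fragments:
  416 − 0 = 416 bp
  931 − 416 = 515 bp
  1181 − 931 = 250 bp
  1861 − 1181 = 680 bp
  4033 − 1861 = 2172 bp
Sorted largest to smallest: 2172, 680, 515, 416, 250 bp.

2172, 680, 515, 416, 250 bp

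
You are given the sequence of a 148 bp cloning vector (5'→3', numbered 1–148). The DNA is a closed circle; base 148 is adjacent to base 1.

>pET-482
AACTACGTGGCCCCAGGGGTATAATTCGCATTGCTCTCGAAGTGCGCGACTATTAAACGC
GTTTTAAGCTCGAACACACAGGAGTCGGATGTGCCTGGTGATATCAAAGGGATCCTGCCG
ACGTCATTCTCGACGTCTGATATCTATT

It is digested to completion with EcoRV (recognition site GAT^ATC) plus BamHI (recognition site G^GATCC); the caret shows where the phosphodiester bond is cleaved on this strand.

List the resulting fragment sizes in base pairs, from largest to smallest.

109, 31, 8 bp

EcoRV sites (GATATC) start at positions 100, 139.
EcoRV cuts after base 3 of each site, so after positions 102, 141.
The BamHI site (GGATCC) starts at position 110.
BamHI cuts after the first base of each site, so after position 110.
Combined cut positions: 102, 110, 141.
Circular molecule, 3 cuts → 3 fragments:
  103–110 → 8 bp
  111–141 → 31 bp
  142–148 then 1–102 → 7 + 102 = 109 bp
Sorted largest to smallest: 109, 31, 8 bp.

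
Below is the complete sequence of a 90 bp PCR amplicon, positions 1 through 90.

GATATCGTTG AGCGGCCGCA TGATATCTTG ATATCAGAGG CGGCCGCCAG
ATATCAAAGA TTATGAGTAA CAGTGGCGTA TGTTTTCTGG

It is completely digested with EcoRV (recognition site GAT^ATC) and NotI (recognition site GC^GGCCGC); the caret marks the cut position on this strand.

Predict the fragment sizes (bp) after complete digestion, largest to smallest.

EcoRV sites (GATATC) start at positions 1, 22, 30, 50.
EcoRV cuts after base 3 of each site, so after positions 3, 24, 32, 52.
NotI sites (GCGGCCGC) start at positions 12, 40.
NotI cuts after base 2 of each site, so after positions 13, 41.
Combined cut positions: 3, 13, 24, 32, 41, 52.
Linear molecule, 6 cuts → 7 fragments:
  1–3 → 3 bp
  4–13 → 10 bp
  14–24 → 11 bp
  25–32 → 8 bp
  33–41 → 9 bp
  42–52 → 11 bp
  53–90 → 38 bp
Sorted largest to smallest: 38, 11, 11, 10, 9, 8, 3 bp.

38, 11, 11, 10, 9, 8, 3 bp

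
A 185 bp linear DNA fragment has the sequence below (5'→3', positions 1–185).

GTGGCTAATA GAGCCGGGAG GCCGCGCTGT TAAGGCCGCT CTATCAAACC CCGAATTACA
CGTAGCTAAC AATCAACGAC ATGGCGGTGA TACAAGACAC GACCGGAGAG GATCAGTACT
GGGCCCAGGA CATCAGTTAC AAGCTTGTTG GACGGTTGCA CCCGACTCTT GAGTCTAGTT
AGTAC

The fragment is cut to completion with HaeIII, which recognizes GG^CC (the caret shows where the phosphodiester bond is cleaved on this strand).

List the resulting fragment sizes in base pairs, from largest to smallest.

88, 62, 21, 14 bp

HaeIII sites (GGCC) start at positions 20, 34, 122.
HaeIII cuts after base 2 of each site, so after positions 21, 35, 123.
Linear molecule, 3 cuts → 4 fragments:
  1–21 → 21 bp
  22–35 → 14 bp
  36–123 → 88 bp
  124–185 → 62 bp
Sorted largest to smallest: 88, 62, 21, 14 bp.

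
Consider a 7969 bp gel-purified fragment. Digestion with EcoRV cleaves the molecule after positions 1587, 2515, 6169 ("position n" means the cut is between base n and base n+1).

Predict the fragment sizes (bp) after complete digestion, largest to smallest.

3654, 1800, 1587, 928 bp

Linear molecule, 3 cuts → 4 fragments:
  1587 − 0 = 1587 bp
  2515 − 1587 = 928 bp
  6169 − 2515 = 3654 bp
  7969 − 6169 = 1800 bp
Sorted largest to smallest: 3654, 1800, 1587, 928 bp.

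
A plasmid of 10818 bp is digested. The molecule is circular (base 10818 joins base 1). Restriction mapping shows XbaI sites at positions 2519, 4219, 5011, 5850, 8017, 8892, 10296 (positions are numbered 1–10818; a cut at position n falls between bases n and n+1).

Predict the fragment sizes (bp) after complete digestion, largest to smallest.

3041, 2167, 1700, 1404, 875, 839, 792 bp

Circular molecule, 7 cuts → 7 fragments:
  4219 − 2519 = 1700 bp
  5011 − 4219 = 792 bp
  5850 − 5011 = 839 bp
  8017 − 5850 = 2167 bp
  8892 − 8017 = 875 bp
  10296 − 8892 = 1404 bp
  wrap: 10818 − 10296 + 2519 = 3041 bp
Sorted largest to smallest: 3041, 2167, 1700, 1404, 875, 839, 792 bp.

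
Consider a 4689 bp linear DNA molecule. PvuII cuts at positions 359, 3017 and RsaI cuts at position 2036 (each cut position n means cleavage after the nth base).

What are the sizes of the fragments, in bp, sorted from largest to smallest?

1677, 1672, 981, 359 bp

Combined cut positions (sorted): 359, 2036, 3017.
Linear molecule, 3 cuts → 4 fragments:
  359 − 0 = 359 bp
  2036 − 359 = 1677 bp
  3017 − 2036 = 981 bp
  4689 − 3017 = 1672 bp
Sorted largest to smallest: 1677, 1672, 981, 359 bp.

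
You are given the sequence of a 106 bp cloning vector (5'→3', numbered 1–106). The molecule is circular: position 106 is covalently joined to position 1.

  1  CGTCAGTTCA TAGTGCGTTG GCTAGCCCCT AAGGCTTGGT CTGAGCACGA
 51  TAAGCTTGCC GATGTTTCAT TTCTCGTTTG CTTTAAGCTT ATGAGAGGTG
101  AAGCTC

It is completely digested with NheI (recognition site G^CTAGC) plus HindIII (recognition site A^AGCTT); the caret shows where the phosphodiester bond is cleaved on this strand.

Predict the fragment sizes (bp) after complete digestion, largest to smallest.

The NheI site (GCTAGC) starts at position 21.
NheI cuts after the first base of each site, so after position 21.
HindIII sites (AAGCTT) start at positions 52, 85.
HindIII cuts after the first base of each site, so after positions 52, 85.
Combined cut positions: 21, 52, 85.
Circular molecule, 3 cuts → 3 fragments:
  22–52 → 31 bp
  53–85 → 33 bp
  86–106 then 1–21 → 21 + 21 = 42 bp
Sorted largest to smallest: 42, 33, 31 bp.

42, 33, 31 bp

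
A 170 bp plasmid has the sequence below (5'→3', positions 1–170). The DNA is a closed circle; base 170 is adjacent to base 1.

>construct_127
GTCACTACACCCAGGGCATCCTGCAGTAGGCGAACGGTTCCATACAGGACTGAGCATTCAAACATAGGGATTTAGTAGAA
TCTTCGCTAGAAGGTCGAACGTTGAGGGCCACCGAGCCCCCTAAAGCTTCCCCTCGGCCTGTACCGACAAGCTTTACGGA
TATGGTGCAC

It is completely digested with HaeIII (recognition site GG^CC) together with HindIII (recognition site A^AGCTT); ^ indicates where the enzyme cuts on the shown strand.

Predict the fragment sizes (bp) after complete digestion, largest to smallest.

129, 16, 13, 12 bp

HaeIII sites (GGCC) start at positions 107, 136.
HaeIII cuts after base 2 of each site, so after positions 108, 137.
HindIII sites (AAGCTT) start at positions 124, 149.
HindIII cuts after the first base of each site, so after positions 124, 149.
Combined cut positions: 108, 124, 137, 149.
Circular molecule, 4 cuts → 4 fragments:
  109–124 → 16 bp
  125–137 → 13 bp
  138–149 → 12 bp
  150–170 then 1–108 → 21 + 108 = 129 bp
Sorted largest to smallest: 129, 16, 13, 12 bp.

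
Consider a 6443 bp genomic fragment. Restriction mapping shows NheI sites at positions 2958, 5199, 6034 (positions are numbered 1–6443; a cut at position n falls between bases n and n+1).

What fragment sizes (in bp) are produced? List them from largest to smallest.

Linear molecule, 3 cuts → 4 fragments:
  2958 − 0 = 2958 bp
  5199 − 2958 = 2241 bp
  6034 − 5199 = 835 bp
  6443 − 6034 = 409 bp
Sorted largest to smallest: 2958, 2241, 835, 409 bp.

2958, 2241, 835, 409 bp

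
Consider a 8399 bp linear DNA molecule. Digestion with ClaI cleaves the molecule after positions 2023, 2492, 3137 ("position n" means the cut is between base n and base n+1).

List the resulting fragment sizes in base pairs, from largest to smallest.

5262, 2023, 645, 469 bp

Linear molecule, 3 cuts → 4 fragments:
  2023 − 0 = 2023 bp
  2492 − 2023 = 469 bp
  3137 − 2492 = 645 bp
  8399 − 3137 = 5262 bp
Sorted largest to smallest: 5262, 2023, 645, 469 bp.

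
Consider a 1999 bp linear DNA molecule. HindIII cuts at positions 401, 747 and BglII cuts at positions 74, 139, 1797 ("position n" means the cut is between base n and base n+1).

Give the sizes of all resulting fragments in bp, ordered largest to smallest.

1050, 346, 262, 202, 74, 65 bp

Combined cut positions (sorted): 74, 139, 401, 747, 1797.
Linear molecule, 5 cuts → 6 fragments:
  74 − 0 = 74 bp
  139 − 74 = 65 bp
  401 − 139 = 262 bp
  747 − 401 = 346 bp
  1797 − 747 = 1050 bp
  1999 − 1797 = 202 bp
Sorted largest to smallest: 1050, 346, 262, 202, 74, 65 bp.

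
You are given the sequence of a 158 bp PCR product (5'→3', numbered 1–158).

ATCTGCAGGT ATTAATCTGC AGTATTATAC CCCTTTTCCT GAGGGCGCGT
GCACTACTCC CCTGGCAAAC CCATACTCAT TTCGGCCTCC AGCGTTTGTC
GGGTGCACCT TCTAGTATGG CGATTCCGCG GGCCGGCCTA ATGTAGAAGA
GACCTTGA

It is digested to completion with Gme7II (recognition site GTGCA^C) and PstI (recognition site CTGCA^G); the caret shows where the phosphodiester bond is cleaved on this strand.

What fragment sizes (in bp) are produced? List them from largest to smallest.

54, 51, 32, 14, 7 bp

Gme7II sites (GTGCAC) start at positions 49, 103.
Gme7II cuts after base 5 of each site (before the last base), so after positions 53, 107.
PstI sites (CTGCAG) start at positions 3, 17.
PstI cuts after base 5 of each site (before the last base), so after positions 7, 21.
Combined cut positions: 7, 21, 53, 107.
Linear molecule, 4 cuts → 5 fragments:
  1–7 → 7 bp
  8–21 → 14 bp
  22–53 → 32 bp
  54–107 → 54 bp
  108–158 → 51 bp
Sorted largest to smallest: 54, 51, 32, 14, 7 bp.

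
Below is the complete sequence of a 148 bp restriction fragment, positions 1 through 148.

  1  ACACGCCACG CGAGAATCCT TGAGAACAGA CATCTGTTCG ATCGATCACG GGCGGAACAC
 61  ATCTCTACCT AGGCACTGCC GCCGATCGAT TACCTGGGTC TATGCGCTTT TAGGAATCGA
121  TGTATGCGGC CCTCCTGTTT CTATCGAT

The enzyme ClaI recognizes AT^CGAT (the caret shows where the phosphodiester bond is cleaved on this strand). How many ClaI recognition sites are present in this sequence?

ATCGAT occurs starting at positions 41, 85, 116, 143.
ClaI cuts at 4 sites.

4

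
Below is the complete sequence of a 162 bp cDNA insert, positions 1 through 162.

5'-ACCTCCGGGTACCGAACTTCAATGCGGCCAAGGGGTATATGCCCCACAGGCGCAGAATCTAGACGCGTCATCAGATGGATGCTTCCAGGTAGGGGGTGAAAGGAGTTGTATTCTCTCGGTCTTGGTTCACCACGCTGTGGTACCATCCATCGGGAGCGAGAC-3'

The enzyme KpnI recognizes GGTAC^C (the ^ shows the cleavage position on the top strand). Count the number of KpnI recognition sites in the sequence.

2

GGTACC occurs starting at positions 8, 139.
KpnI cuts at 2 sites.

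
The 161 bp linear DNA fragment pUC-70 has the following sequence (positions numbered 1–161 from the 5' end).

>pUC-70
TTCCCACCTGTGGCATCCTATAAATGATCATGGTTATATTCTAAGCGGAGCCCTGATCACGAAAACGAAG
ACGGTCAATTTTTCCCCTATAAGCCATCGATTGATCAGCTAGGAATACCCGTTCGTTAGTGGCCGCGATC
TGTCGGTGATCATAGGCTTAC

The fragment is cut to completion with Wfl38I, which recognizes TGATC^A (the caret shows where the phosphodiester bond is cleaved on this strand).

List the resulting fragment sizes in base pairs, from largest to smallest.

48, 45, 29, 29, 10 bp

Wfl38I sites (TGATCA) start at positions 25, 54, 102, 147.
Wfl38I cuts after base 5 of each site (before the last base), so after positions 29, 58, 106, 151.
Linear molecule, 4 cuts → 5 fragments:
  1–29 → 29 bp
  30–58 → 29 bp
  59–106 → 48 bp
  107–151 → 45 bp
  152–161 → 10 bp
Sorted largest to smallest: 48, 45, 29, 29, 10 bp.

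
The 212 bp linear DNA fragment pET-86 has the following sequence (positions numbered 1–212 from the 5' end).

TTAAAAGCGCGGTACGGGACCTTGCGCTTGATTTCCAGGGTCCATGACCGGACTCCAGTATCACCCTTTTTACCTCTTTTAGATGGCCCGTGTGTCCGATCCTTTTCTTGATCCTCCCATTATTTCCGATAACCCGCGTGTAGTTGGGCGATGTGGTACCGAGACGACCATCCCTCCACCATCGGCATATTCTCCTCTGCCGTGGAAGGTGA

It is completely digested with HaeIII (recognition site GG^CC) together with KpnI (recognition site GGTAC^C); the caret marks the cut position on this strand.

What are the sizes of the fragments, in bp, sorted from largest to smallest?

The HaeIII site (GGCC) starts at position 85.
HaeIII cuts after base 2 of each site, so after position 86.
The KpnI site (GGTACC) starts at position 155.
KpnI cuts after base 5 of each site (before the last base), so after position 159.
Combined cut positions: 86, 159.
Linear molecule, 2 cuts → 3 fragments:
  1–86 → 86 bp
  87–159 → 73 bp
  160–212 → 53 bp
Sorted largest to smallest: 86, 73, 53 bp.

86, 73, 53 bp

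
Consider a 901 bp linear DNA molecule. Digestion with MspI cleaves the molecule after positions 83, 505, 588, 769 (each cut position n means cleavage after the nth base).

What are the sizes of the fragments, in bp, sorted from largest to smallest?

422, 181, 132, 83, 83 bp

Linear molecule, 4 cuts → 5 fragments:
  83 − 0 = 83 bp
  505 − 83 = 422 bp
  588 − 505 = 83 bp
  769 − 588 = 181 bp
  901 − 769 = 132 bp
Sorted largest to smallest: 422, 181, 132, 83, 83 bp.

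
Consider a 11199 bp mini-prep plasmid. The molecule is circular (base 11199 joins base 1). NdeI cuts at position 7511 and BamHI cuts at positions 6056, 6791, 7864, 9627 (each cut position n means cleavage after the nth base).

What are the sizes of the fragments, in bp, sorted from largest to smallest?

7628, 1763, 735, 720, 353 bp

Combined cut positions (sorted): 6056, 6791, 7511, 7864, 9627.
Circular molecule, 5 cuts → 5 fragments:
  6791 − 6056 = 735 bp
  7511 − 6791 = 720 bp
  7864 − 7511 = 353 bp
  9627 − 7864 = 1763 bp
  wrap: 11199 − 9627 + 6056 = 7628 bp
Sorted largest to smallest: 7628, 1763, 735, 720, 353 bp.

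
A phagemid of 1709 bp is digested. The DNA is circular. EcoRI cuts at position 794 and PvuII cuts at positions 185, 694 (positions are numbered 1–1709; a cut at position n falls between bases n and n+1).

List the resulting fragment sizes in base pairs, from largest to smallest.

1100, 509, 100 bp

Combined cut positions (sorted): 185, 694, 794.
Circular molecule, 3 cuts → 3 fragments:
  694 − 185 = 509 bp
  794 − 694 = 100 bp
  wrap: 1709 − 794 + 185 = 1100 bp
Sorted largest to smallest: 1100, 509, 100 bp.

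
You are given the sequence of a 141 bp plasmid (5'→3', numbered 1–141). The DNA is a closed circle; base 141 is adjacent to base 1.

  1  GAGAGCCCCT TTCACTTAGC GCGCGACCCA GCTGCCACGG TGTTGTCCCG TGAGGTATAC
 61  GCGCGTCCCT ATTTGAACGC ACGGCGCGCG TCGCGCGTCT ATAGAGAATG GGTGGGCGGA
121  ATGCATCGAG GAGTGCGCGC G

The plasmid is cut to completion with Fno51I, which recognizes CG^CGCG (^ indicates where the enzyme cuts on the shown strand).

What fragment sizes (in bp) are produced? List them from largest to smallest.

Fno51I sites (CGCGCG) start at positions 20, 60, 85, 92, 136.
Fno51I cuts after base 2 of each site, so after positions 21, 61, 86, 93, 137.
Circular molecule, 5 cuts → 5 fragments:
  22–61 → 40 bp
  62–86 → 25 bp
  87–93 → 7 bp
  94–137 → 44 bp
  138–141 then 1–21 → 4 + 21 = 25 bp
Sorted largest to smallest: 44, 40, 25, 25, 7 bp.

44, 40, 25, 25, 7 bp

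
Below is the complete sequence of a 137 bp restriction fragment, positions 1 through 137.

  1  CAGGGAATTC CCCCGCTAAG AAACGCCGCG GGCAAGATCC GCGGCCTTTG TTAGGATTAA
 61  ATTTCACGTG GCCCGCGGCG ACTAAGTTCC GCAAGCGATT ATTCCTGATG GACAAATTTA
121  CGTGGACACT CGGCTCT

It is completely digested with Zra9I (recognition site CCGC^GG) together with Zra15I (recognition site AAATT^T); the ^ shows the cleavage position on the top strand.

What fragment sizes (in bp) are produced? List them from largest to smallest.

Zra9I sites (CCGCGG) start at positions 26, 39, 73.
Zra9I cuts after base 4 of each site, so after positions 29, 42, 76.
Zra15I sites (AAATTT) start at positions 59, 114.
Zra15I cuts after base 5 of each site (before the last base), so after positions 63, 118.
Combined cut positions: 29, 42, 63, 76, 118.
Linear molecule, 5 cuts → 6 fragments:
  1–29 → 29 bp
  30–42 → 13 bp
  43–63 → 21 bp
  64–76 → 13 bp
  77–118 → 42 bp
  119–137 → 19 bp
Sorted largest to smallest: 42, 29, 21, 19, 13, 13 bp.

42, 29, 21, 19, 13, 13 bp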